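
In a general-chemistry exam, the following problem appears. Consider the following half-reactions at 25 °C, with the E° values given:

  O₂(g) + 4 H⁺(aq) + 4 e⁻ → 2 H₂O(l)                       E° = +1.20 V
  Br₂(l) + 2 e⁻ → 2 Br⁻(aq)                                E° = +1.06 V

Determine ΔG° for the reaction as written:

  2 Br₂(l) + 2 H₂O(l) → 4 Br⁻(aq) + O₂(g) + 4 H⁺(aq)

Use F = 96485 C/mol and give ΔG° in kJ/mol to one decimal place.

+54.0 kJ/mol

As written, Br₂/Br⁻ is reduced (cathode) and O₂/H₂O is oxidised (anode), so E°cell = (+1.06) − (+1.20) = -0.14 V.
Balancing electrons gives n = 4.
ΔG° = −nFE° = −(4)(96485)(-0.14) = 54,032 J = +54.0 kJ/mol.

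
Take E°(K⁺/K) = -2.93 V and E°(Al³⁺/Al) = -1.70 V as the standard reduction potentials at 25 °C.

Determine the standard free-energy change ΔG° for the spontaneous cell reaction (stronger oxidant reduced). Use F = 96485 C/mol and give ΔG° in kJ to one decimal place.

Al³⁺/Al (E° = -1.70 V) is the cathode; K⁺/K (E° = -2.93 V) is the anode, so E°cell = +1.23 V.
Balancing electrons gives n = 3 (lcm of 3 and 1).
ΔG° = −nFE° = −(3)(96485)(+1.23) = -356,030 J = -356.0 kJ.

-356.0 kJ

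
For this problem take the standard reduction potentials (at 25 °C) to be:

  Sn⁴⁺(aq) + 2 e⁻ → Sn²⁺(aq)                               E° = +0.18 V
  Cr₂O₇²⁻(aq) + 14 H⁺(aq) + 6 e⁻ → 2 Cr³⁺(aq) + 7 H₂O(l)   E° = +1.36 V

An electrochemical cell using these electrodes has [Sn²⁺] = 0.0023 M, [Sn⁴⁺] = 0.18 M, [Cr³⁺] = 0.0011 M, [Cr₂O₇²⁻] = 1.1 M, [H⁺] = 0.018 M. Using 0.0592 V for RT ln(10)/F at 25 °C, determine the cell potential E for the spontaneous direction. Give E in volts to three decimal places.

+0.942 V

Cr₂O₇²⁻/Cr³⁺ is the cathode (higher E°), Sn⁴⁺/Sn²⁺ the anode: E°cell = +1.36 − (+0.18) = +1.18 V, n = 6.
Overall: Cr₂O₇²⁻(aq) + 14 H⁺(aq) + 3 Sn²⁺(aq) → 2 Cr³⁺(aq) + 7 H₂O(l) + 3 Sn⁴⁺(aq)
Q = [Cr³⁺]^2·[Sn⁴⁺]^3 / ([Cr₂O₇²⁻]·[H⁺]^14·[Sn²⁺]^3); log Q = 24.148.
E = E° − (0.0592/n) log Q = +1.18 − (0.0592/6)(24.148) = +0.942 V.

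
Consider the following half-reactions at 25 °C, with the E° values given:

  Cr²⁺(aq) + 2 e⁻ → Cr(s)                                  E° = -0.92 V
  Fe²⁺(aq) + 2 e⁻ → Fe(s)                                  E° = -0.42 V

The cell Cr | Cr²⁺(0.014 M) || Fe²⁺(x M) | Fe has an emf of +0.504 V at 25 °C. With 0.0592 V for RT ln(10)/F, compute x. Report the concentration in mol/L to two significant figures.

0.019 M

Fe²⁺/Fe is the cathode, Cr²⁺/Cr the anode: E°cell = +0.50 V, n = 2.
Overall reaction: Fe²⁺(aq) + Cr(s) → Fe(s) + Cr²⁺(aq); Q = [Cr²⁺]^1/[Fe²⁺]^1.
From E = E° − (0.0592/n) log Q: log Q = (E° − E)·n/0.0592 = (+0.50 − (+0.504))·2/0.0592 = -0.1351.
So 1·log[Fe²⁺] = 1·log(0.014) − log Q = -1.8539 − (-0.1351) = -1.7188; [Fe²⁺] = 10^(-1.7188) ≈ 0.019 M.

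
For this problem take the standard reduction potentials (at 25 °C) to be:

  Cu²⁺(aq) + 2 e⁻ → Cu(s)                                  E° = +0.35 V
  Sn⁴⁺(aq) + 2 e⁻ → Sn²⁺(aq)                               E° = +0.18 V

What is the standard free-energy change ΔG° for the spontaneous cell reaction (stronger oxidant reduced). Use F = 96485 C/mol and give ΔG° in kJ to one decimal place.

-32.8 kJ

Cu²⁺/Cu (E° = +0.35 V) is the cathode; Sn⁴⁺/Sn²⁺ (E° = +0.18 V) is the anode, so E°cell = +0.17 V.
Balancing electrons gives n = 2 (lcm of 2 and 2).
ΔG° = −nFE° = −(2)(96485)(+0.17) = -32,805 J = -32.8 kJ.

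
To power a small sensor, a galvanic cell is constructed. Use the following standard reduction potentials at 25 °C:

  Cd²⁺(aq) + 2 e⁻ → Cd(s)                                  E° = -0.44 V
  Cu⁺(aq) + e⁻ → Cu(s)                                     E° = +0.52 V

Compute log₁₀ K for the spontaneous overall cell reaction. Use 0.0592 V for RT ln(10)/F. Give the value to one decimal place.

32.4

Cathode: Cu⁺/Cu; anode: Cd²⁺/Cd. E°cell = +0.96 V, n = 2.
log K = nE°cell / 0.0592 = (2)(+0.96) / 0.0592 = 32.4.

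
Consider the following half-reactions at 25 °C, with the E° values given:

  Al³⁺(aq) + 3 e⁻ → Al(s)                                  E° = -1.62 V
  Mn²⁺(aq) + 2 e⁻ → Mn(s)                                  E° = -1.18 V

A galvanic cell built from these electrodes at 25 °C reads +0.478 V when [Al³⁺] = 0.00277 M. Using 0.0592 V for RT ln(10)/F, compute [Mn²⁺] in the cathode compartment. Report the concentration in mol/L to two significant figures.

0.38 M

Mn²⁺/Mn is the cathode, Al³⁺/Al the anode: E°cell = +0.44 V, n = 6.
Overall reaction: 3 Mn²⁺(aq) + 2 Al(s) → 3 Mn(s) + 2 Al³⁺(aq); Q = [Al³⁺]^2/[Mn²⁺]^3.
From E = E° − (0.0592/n) log Q: log Q = (E° − E)·n/0.0592 = (+0.44 − (+0.478))·6/0.0592 = -3.8514.
So 3·log[Mn²⁺] = 2·log(0.00277) − log Q = -5.1150 − (-3.8514) = -1.2636; log[Mn²⁺] = -1.2636 / 3 = -0.4212; [Mn²⁺] = 10^(-0.4212) ≈ 0.38 M.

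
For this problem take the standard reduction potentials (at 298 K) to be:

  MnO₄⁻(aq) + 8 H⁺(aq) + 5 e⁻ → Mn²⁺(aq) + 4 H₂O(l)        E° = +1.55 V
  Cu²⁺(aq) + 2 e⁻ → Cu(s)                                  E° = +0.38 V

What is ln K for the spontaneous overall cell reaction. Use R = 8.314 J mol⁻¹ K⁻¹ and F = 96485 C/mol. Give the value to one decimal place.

Cathode: MnO₄⁻/Mn²⁺; anode: Cu²⁺/Cu. E°cell = (+1.55) − (+0.38) = +1.17 V, with n = 10.
ΔG° = −nFE° = −RT ln K, so ln K = nFE°/(RT) = (10)(96485)(+1.17) / ((8.314)(298)) = 455.637.

455.6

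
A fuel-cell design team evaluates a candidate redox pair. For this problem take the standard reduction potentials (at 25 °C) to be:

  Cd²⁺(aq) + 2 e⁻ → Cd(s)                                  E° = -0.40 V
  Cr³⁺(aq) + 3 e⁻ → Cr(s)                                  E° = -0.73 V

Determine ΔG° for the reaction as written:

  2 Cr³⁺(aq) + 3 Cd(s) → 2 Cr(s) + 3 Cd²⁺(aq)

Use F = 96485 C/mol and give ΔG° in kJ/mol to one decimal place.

+191.0 kJ/mol

As written, Cr³⁺/Cr is reduced (cathode) and Cd²⁺/Cd is oxidised (anode), so E°cell = (-0.73) − (-0.40) = -0.33 V.
Balancing electrons gives n = 6.
ΔG° = −nFE° = −(6)(96485)(-0.33) = 191,040 J = +191.0 kJ/mol.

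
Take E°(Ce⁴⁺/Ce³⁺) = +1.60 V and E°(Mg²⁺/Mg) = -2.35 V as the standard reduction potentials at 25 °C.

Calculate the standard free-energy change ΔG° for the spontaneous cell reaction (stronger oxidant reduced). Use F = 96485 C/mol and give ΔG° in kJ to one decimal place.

Ce⁴⁺/Ce³⁺ (E° = +1.60 V) is the cathode; Mg²⁺/Mg (E° = -2.35 V) is the anode, so E°cell = +3.95 V.
Balancing electrons gives n = 2 (lcm of 1 and 2).
ΔG° = −nFE° = −(2)(96485)(+3.95) = -762,232 J = -762.2 kJ.

-762.2 kJ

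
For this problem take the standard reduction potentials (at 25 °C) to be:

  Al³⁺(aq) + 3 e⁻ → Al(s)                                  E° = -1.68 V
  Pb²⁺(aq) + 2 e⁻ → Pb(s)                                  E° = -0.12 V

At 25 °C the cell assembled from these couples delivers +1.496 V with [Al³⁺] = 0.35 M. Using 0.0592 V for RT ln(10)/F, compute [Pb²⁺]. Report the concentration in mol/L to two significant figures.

Pb²⁺/Pb is the cathode, Al³⁺/Al the anode: E°cell = +1.56 V, n = 6.
Overall reaction: 3 Pb²⁺(aq) + 2 Al(s) → 3 Pb(s) + 2 Al³⁺(aq); Q = [Al³⁺]^2/[Pb²⁺]^3.
From E = E° − (0.0592/n) log Q: log Q = (E° − E)·n/0.0592 = (+1.56 − (+1.496))·6/0.0592 = 6.4865.
So 3·log[Pb²⁺] = 2·log(0.35) − log Q = -0.9119 − (6.4865) = -7.3984; log[Pb²⁺] = -7.3984 / 3 = -2.4661; [Pb²⁺] = 10^(-2.4661) ≈ 0.0034 M.

0.0034 M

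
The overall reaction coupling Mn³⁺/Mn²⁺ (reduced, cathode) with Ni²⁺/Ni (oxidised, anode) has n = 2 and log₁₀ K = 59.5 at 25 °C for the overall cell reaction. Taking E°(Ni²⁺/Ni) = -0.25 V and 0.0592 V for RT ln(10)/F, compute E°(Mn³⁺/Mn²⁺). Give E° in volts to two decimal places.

+1.51 V

E°cell = (0.0592/n)·log K = (0.0592/2)(59.5) = +1.761 V.
Since Mn³⁺/Mn²⁺ is the cathode and Ni²⁺/Ni the anode, E°cell = E°(Mn³⁺/Mn²⁺) − E°(Ni²⁺/Ni).
So E°(Mn³⁺/Mn²⁺) = E°cell + E°(Ni²⁺/Ni) = +1.761 + (-0.25) = +1.51 V.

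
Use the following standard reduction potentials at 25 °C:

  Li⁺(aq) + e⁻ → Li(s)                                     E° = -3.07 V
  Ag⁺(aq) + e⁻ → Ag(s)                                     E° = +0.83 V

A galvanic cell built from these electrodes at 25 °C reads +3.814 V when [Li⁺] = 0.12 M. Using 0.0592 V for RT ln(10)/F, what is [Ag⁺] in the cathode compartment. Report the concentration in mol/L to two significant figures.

0.0042 M

Ag⁺/Ag is the cathode, Li⁺/Li the anode: E°cell = +3.90 V, n = 1.
Overall reaction: Ag⁺(aq) + Li(s) → Ag(s) + Li⁺(aq); Q = [Li⁺]^1/[Ag⁺]^1.
From E = E° − (0.0592/n) log Q: log Q = (E° − E)·n/0.0592 = (+3.90 − (+3.814))·1/0.0592 = 1.4527.
So 1·log[Ag⁺] = 1·log(0.12) − log Q = -0.9208 − (1.4527) = -2.3735; [Ag⁺] = 10^(-2.3735) ≈ 0.0042 M.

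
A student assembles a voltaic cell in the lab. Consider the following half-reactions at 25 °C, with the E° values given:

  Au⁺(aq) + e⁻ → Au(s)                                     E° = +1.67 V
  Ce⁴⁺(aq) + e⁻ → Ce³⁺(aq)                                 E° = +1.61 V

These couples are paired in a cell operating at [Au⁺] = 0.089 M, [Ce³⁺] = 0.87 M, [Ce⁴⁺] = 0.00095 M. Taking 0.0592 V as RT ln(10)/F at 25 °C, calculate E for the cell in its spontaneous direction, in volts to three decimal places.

+0.173 V

Au⁺/Au is the cathode (higher E°), Ce⁴⁺/Ce³⁺ the anode: E°cell = +1.67 − (+1.61) = +0.06 V, n = 1.
Overall: Au⁺(aq) + Ce³⁺(aq) → Au(s) + Ce⁴⁺(aq)
Q = [Ce⁴⁺] / ([Au⁺]·[Ce³⁺]); log Q = -1.911.
E = E° − (0.0592/n) log Q = +0.06 − (0.0592/1)(-1.911) = +0.173 V.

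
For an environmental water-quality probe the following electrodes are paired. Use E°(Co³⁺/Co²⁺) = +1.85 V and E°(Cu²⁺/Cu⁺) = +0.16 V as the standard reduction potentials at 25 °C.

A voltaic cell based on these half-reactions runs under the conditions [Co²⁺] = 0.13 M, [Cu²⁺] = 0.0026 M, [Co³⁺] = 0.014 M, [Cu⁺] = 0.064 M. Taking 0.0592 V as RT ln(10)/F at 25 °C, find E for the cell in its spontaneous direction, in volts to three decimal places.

+1.715 V

Co³⁺/Co²⁺ is the cathode (higher E°), Cu²⁺/Cu⁺ the anode: E°cell = +1.85 − (+0.16) = +1.69 V, n = 1.
Overall: Co³⁺(aq) + Cu⁺(aq) → Co²⁺(aq) + Cu²⁺(aq)
Q = [Co²⁺]·[Cu²⁺] / ([Co³⁺]·[Cu⁺]); log Q = -0.423.
E = E° − (0.0592/n) log Q = +1.69 − (0.0592/1)(-0.423) = +1.715 V.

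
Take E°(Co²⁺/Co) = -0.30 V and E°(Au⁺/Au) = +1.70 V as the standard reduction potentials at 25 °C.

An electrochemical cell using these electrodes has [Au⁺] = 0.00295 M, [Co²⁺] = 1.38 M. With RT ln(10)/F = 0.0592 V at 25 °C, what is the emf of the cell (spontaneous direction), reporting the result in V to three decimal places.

+1.846 V

Au⁺/Au is the cathode (higher E°), Co²⁺/Co the anode: E°cell = +1.70 − (-0.30) = +2.00 V, n = 2.
Overall: 2 Au⁺(aq) + Co(s) → 2 Au(s) + Co²⁺(aq)
Q = [Co²⁺] / ([Au⁺]^2); log Q = 5.200.
E = E° − (0.0592/n) log Q = +2.00 − (0.0592/2)(5.200) = +1.846 V.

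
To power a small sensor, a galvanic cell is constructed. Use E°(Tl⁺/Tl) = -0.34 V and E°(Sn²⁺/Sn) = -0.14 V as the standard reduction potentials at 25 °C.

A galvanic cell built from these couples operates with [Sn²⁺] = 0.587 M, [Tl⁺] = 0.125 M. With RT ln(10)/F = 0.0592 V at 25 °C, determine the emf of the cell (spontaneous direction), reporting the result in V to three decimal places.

Sn²⁺/Sn is the cathode (higher E°), Tl⁺/Tl the anode: E°cell = -0.14 − (-0.34) = +0.20 V, n = 2.
Overall: Sn²⁺(aq) + 2 Tl(s) → Sn(s) + 2 Tl⁺(aq)
Q = [Tl⁺]^2 / ([Sn²⁺]); log Q = -1.575.
E = E° − (0.0592/n) log Q = +0.20 − (0.0592/2)(-1.575) = +0.247 V.

+0.247 V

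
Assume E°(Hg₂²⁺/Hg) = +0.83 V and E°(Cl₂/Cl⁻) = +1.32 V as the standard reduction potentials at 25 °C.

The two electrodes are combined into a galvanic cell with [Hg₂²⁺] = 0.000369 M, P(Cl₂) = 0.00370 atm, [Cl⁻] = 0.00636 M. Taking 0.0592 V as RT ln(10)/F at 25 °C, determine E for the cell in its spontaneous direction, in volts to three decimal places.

+0.650 V

Cl₂/Cl⁻ is the cathode (higher E°), Hg₂²⁺/Hg the anode: E°cell = +1.32 − (+0.83) = +0.49 V, n = 2.
Overall: Cl₂(g) + 2 Hg(l) → 2 Cl⁻(aq) + Hg₂²⁺(aq)
Q = [Cl⁻]^2·[Hg₂²⁺] / (P(Cl₂)); log Q = -5.394.
E = E° − (0.0592/n) log Q = +0.49 − (0.0592/2)(-5.394) = +0.650 V.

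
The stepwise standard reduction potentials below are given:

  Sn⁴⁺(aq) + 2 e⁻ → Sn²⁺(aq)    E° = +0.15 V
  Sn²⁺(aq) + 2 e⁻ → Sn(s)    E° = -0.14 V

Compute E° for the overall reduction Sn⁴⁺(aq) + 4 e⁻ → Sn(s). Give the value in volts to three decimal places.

Standard free energies of sequential steps add: ΔG°₃ = ΔG°₁ + ΔG°₂, so n₃E°₃ = n₁E°₁ + n₂E°₂.
E°₃ = (2×+0.15 + 2×-0.14) / 4 = (+0.020) / 4 = +0.005 V.

+0.005 V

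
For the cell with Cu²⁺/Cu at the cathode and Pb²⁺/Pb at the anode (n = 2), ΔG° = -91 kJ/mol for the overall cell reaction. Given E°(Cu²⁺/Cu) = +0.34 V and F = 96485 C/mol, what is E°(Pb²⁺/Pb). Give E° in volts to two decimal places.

E°cell = −ΔG°/(nF) = −(-91×10³)/((2)(96485)) = +0.472 V.
Since Cu²⁺/Cu is the cathode and Pb²⁺/Pb the anode, E°cell = E°(Cu²⁺/Cu) − E°(Pb²⁺/Pb).
So E°(Pb²⁺/Pb) = E°(Cu²⁺/Cu) − E°cell = (+0.34) − (+0.472) = -0.13 V.

-0.13 V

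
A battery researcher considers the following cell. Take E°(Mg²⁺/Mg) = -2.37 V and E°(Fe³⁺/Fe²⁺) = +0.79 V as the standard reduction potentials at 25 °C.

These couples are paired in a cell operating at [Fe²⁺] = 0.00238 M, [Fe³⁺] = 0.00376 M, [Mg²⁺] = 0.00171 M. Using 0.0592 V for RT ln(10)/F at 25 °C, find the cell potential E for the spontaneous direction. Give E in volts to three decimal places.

Fe³⁺/Fe²⁺ is the cathode (higher E°), Mg²⁺/Mg the anode: E°cell = +0.79 − (-2.37) = +3.16 V, n = 2.
Overall: 2 Fe³⁺(aq) + Mg(s) → 2 Fe²⁺(aq) + Mg²⁺(aq)
Q = [Fe²⁺]^2·[Mg²⁺] / ([Fe³⁺]^2); log Q = -3.164.
E = E° − (0.0592/n) log Q = +3.16 − (0.0592/2)(-3.164) = +3.254 V.

+3.254 V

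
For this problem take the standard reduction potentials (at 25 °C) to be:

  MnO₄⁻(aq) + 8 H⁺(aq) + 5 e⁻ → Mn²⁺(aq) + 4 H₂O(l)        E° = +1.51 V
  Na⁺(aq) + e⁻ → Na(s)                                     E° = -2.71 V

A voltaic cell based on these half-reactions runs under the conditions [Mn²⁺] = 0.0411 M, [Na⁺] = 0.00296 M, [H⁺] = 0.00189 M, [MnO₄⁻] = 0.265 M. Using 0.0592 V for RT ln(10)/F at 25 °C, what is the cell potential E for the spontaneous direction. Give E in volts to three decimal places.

+4.121 V

MnO₄⁻/Mn²⁺ is the cathode (higher E°), Na⁺/Na the anode: E°cell = +1.51 − (-2.71) = +4.22 V, n = 5.
Overall: MnO₄⁻(aq) + 8 H⁺(aq) + 5 Na(s) → Mn²⁺(aq) + 4 H₂O(l) + 5 Na⁺(aq)
Q = [Mn²⁺]·[Na⁺]^5 / ([MnO₄⁻]·[H⁺]^8); log Q = 8.335.
E = E° − (0.0592/n) log Q = +4.22 − (0.0592/5)(8.335) = +4.121 V.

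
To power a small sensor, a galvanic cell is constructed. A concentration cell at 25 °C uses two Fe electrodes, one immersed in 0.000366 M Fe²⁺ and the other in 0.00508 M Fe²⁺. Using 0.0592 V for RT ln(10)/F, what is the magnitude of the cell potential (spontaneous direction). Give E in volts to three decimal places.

+0.034 V

For a concentration cell E°cell = 0. The 0.00508 M side is the cathode (reduction is favoured where [Fe²⁺] is higher).
With n = 2, E = −(0.0592/2) log([Fe²⁺]ₐₙ/[Fe²⁺]꜀ₐₜ) = −(0.0592/2) log(0.000366/0.00508) = −(0.0592/2)(-1.142) = +0.034 V.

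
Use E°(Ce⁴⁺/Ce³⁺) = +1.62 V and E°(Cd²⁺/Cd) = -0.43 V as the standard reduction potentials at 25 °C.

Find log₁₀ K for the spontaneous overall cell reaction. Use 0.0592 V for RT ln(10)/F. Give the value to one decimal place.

69.3

Cathode: Ce⁴⁺/Ce³⁺; anode: Cd²⁺/Cd. E°cell = +2.05 V, n = 2.
log K = nE°cell / 0.0592 = (2)(+2.05) / 0.0592 = 69.3.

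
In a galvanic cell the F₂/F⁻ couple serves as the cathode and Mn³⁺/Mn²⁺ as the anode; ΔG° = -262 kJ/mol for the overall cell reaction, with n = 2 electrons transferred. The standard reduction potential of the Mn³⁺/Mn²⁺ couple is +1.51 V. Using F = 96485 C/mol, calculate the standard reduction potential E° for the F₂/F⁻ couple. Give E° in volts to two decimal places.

+2.87 V

E°cell = −ΔG°/(nF) = −(-262×10³)/((2)(96485)) = +1.358 V.
Since F₂/F⁻ is the cathode and Mn³⁺/Mn²⁺ the anode, E°cell = E°(F₂/F⁻) − E°(Mn³⁺/Mn²⁺).
So E°(F₂/F⁻) = E°cell + E°(Mn³⁺/Mn²⁺) = +1.358 + (+1.51) = +2.87 V.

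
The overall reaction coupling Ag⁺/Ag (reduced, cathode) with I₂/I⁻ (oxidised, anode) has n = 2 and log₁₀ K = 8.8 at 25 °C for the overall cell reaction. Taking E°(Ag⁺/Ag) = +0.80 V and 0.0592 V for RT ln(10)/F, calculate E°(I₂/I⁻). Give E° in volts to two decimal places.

+0.54 V

E°cell = (0.0592/n)·log K = (0.0592/2)(8.8) = +0.260 V.
Since Ag⁺/Ag is the cathode and I₂/I⁻ the anode, E°cell = E°(Ag⁺/Ag) − E°(I₂/I⁻).
So E°(I₂/I⁻) = E°(Ag⁺/Ag) − E°cell = (+0.80) − (+0.260) = +0.54 V.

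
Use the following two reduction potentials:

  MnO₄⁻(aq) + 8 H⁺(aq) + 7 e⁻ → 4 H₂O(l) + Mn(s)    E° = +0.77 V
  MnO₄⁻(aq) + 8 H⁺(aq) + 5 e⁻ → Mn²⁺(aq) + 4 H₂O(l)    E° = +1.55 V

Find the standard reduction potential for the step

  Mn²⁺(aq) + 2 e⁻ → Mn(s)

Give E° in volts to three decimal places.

Sequential free energies add, so n₃E°₃ = n₁E°₁ + n₂E°₂.
With n₃ = 7, and the known step contributing 5×(+1.55) V, the unknown satisfies 2·E° = 7×(+0.77) − 5×(+1.55) = -2.360.
E° = -2.360 / 2 = -1.180 V.

-1.180 V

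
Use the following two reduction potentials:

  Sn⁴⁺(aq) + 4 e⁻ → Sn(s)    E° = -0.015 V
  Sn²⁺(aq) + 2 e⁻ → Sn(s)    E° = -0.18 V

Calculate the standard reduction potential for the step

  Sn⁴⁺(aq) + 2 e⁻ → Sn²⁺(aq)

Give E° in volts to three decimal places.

Sequential free energies add, so n₃E°₃ = n₁E°₁ + n₂E°₂.
With n₃ = 4, and the known step contributing 2×(-0.18) V, the unknown satisfies 2·E° = 4×(-0.015) − 2×(-0.18) = +0.300.
E° = +0.300 / 2 = +0.150 V.

+0.150 V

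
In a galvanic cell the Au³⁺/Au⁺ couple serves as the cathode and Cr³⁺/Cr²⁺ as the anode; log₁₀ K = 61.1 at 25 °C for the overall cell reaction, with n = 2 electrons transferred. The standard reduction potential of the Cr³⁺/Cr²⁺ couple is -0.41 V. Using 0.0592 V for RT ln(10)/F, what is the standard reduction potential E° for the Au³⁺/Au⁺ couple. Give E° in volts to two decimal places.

E°cell = (0.0592/n)·log K = (0.0592/2)(61.1) = +1.809 V.
Since Au³⁺/Au⁺ is the cathode and Cr³⁺/Cr²⁺ the anode, E°cell = E°(Au³⁺/Au⁺) − E°(Cr³⁺/Cr²⁺).
So E°(Au³⁺/Au⁺) = E°cell + E°(Cr³⁺/Cr²⁺) = +1.809 + (-0.41) = +1.40 V.

+1.40 V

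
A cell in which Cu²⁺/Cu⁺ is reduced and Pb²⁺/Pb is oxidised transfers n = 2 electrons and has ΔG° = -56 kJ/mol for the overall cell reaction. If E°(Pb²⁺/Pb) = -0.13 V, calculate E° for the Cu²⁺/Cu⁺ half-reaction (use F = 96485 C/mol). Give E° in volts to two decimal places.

E°cell = −ΔG°/(nF) = −(-56×10³)/((2)(96485)) = +0.290 V.
Since Cu²⁺/Cu⁺ is the cathode and Pb²⁺/Pb the anode, E°cell = E°(Cu²⁺/Cu⁺) − E°(Pb²⁺/Pb).
So E°(Cu²⁺/Cu⁺) = E°cell + E°(Pb²⁺/Pb) = +0.290 + (-0.13) = +0.16 V.

+0.16 V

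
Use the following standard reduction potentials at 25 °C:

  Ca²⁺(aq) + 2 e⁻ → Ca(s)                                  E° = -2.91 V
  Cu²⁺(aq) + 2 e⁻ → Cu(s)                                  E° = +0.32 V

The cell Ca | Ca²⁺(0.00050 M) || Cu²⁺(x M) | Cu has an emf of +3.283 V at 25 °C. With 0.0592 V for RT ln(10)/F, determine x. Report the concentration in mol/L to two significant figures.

0.031 M

Cu²⁺/Cu is the cathode, Ca²⁺/Ca the anode: E°cell = +3.23 V, n = 2.
Overall reaction: Cu²⁺(aq) + Ca(s) → Cu(s) + Ca²⁺(aq); Q = [Ca²⁺]^1/[Cu²⁺]^1.
From E = E° − (0.0592/n) log Q: log Q = (E° − E)·n/0.0592 = (+3.23 − (+3.283))·2/0.0592 = -1.7905.
So 1·log[Cu²⁺] = 1·log(0.0005) − log Q = -3.3010 − (-1.7905) = -1.5105; [Cu²⁺] = 10^(-1.5105) ≈ 0.031 M.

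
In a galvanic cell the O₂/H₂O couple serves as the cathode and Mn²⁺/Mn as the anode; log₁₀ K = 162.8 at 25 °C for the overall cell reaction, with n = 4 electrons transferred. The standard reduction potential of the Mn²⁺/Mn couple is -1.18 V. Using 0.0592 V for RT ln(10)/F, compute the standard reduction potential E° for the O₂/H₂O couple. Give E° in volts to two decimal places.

+1.23 V

E°cell = (0.0592/n)·log K = (0.0592/4)(162.8) = +2.409 V.
Since O₂/H₂O is the cathode and Mn²⁺/Mn the anode, E°cell = E°(O₂/H₂O) − E°(Mn²⁺/Mn).
So E°(O₂/H₂O) = E°cell + E°(Mn²⁺/Mn) = +2.409 + (-1.18) = +1.23 V.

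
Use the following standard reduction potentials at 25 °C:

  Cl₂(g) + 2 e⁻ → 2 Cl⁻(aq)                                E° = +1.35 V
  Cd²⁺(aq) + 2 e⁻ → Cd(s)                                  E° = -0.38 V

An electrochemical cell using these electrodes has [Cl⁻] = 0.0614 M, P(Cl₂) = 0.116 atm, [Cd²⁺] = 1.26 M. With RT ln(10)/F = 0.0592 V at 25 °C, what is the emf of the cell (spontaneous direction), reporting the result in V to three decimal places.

+1.771 V

Cl₂/Cl⁻ is the cathode (higher E°), Cd²⁺/Cd the anode: E°cell = +1.35 − (-0.38) = +1.73 V, n = 2.
Overall: Cl₂(g) + Cd(s) → 2 Cl⁻(aq) + Cd²⁺(aq)
Q = [Cl⁻]^2·[Cd²⁺] / (P(Cl₂)); log Q = -1.388.
E = E° − (0.0592/n) log Q = +1.73 − (0.0592/2)(-1.388) = +1.771 V.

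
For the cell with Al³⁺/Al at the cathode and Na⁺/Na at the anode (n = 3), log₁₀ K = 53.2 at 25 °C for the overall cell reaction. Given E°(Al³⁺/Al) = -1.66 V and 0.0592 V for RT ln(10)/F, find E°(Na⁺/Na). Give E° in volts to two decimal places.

-2.71 V

E°cell = (0.0592/n)·log K = (0.0592/3)(53.2) = +1.050 V.
Since Al³⁺/Al is the cathode and Na⁺/Na the anode, E°cell = E°(Al³⁺/Al) − E°(Na⁺/Na).
So E°(Na⁺/Na) = E°(Al³⁺/Al) − E°cell = (-1.66) − (+1.050) = -2.71 V.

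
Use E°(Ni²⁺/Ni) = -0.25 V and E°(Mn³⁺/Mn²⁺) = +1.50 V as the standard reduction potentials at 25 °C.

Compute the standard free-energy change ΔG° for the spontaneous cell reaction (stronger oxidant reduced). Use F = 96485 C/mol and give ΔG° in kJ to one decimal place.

-337.7 kJ

Mn³⁺/Mn²⁺ (E° = +1.50 V) is the cathode; Ni²⁺/Ni (E° = -0.25 V) is the anode, so E°cell = +1.75 V.
Balancing electrons gives n = 2 (lcm of 1 and 2).
ΔG° = −nFE° = −(2)(96485)(+1.75) = -337,698 J = -337.7 kJ.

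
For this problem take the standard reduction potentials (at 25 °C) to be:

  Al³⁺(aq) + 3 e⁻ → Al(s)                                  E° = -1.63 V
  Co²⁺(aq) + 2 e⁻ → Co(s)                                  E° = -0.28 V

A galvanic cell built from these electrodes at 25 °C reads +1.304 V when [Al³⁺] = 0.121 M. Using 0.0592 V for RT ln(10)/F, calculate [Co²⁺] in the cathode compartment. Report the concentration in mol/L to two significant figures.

0.0068 M

Co²⁺/Co is the cathode, Al³⁺/Al the anode: E°cell = +1.35 V, n = 6.
Overall reaction: 3 Co²⁺(aq) + 2 Al(s) → 3 Co(s) + 2 Al³⁺(aq); Q = [Al³⁺]^2/[Co²⁺]^3.
From E = E° − (0.0592/n) log Q: log Q = (E° − E)·n/0.0592 = (+1.35 − (+1.304))·6/0.0592 = 4.6622.
So 3·log[Co²⁺] = 2·log(0.121) − log Q = -1.8344 − (4.6622) = -6.4966; log[Co²⁺] = -6.4966 / 3 = -2.1655; [Co²⁺] = 10^(-2.1655) ≈ 0.0068 M.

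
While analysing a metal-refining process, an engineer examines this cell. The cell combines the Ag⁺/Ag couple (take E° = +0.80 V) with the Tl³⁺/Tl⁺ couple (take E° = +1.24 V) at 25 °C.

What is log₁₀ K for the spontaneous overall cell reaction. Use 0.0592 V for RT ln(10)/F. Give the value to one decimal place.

Cathode: Tl³⁺/Tl⁺; anode: Ag⁺/Ag. E°cell = +0.44 V, n = 2.
log K = nE°cell / 0.0592 = (2)(+0.44) / 0.0592 = 14.9.

14.9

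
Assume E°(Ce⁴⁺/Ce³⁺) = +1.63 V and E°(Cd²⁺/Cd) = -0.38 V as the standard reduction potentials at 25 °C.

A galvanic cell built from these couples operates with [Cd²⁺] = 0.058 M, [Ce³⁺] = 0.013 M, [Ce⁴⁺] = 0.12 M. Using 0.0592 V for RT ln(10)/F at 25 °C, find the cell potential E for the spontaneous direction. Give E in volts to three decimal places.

+2.104 V

Ce⁴⁺/Ce³⁺ is the cathode (higher E°), Cd²⁺/Cd the anode: E°cell = +1.63 − (-0.38) = +2.01 V, n = 2.
Overall: 2 Ce⁴⁺(aq) + Cd(s) → 2 Ce³⁺(aq) + Cd²⁺(aq)
Q = [Ce³⁺]^2·[Cd²⁺] / ([Ce⁴⁺]^2); log Q = -3.167.
E = E° − (0.0592/n) log Q = +2.01 − (0.0592/2)(-3.167) = +2.104 V.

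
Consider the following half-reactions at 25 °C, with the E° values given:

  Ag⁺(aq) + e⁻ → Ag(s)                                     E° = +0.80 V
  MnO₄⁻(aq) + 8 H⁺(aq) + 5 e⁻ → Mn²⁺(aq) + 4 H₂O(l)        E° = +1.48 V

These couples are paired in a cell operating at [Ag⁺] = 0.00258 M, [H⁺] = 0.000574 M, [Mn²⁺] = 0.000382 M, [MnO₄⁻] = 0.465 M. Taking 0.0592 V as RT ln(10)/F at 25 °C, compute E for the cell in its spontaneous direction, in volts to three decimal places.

+0.563 V

MnO₄⁻/Mn²⁺ is the cathode (higher E°), Ag⁺/Ag the anode: E°cell = +1.48 − (+0.80) = +0.68 V, n = 5.
Overall: MnO₄⁻(aq) + 8 H⁺(aq) + 5 Ag(s) → Mn²⁺(aq) + 4 H₂O(l) + 5 Ag⁺(aq)
Q = [Mn²⁺]·[Ag⁺]^5 / ([MnO₄⁻]·[H⁺]^8); log Q = 9.901.
E = E° − (0.0592/n) log Q = +0.68 − (0.0592/5)(9.901) = +0.563 V.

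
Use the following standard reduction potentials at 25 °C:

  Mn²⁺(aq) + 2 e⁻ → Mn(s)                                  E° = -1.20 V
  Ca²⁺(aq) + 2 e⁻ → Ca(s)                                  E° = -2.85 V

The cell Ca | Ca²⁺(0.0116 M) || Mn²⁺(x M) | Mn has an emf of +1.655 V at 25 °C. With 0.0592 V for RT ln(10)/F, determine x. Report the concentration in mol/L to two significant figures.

0.017 M

Mn²⁺/Mn is the cathode, Ca²⁺/Ca the anode: E°cell = +1.65 V, n = 2.
Overall reaction: Mn²⁺(aq) + Ca(s) → Mn(s) + Ca²⁺(aq); Q = [Ca²⁺]^1/[Mn²⁺]^1.
From E = E° − (0.0592/n) log Q: log Q = (E° − E)·n/0.0592 = (+1.65 − (+1.655))·2/0.0592 = -0.1689.
So 1·log[Mn²⁺] = 1·log(0.0116) − log Q = -1.9355 − (-0.1689) = -1.7666; [Mn²⁺] = 10^(-1.7666) ≈ 0.017 M.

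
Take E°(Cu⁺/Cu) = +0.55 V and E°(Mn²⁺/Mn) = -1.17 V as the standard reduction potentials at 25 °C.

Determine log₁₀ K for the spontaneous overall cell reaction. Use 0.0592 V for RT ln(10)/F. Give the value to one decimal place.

58.1

Cathode: Cu⁺/Cu; anode: Mn²⁺/Mn. E°cell = +1.72 V, n = 2.
log K = nE°cell / 0.0592 = (2)(+1.72) / 0.0592 = 58.1.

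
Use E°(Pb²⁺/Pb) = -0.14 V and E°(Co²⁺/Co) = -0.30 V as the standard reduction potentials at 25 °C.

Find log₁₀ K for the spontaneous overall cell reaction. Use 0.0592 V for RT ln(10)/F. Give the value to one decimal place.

5.4

Cathode: Pb²⁺/Pb; anode: Co²⁺/Co. E°cell = +0.16 V, n = 2.
log K = nE°cell / 0.0592 = (2)(+0.16) / 0.0592 = 5.4.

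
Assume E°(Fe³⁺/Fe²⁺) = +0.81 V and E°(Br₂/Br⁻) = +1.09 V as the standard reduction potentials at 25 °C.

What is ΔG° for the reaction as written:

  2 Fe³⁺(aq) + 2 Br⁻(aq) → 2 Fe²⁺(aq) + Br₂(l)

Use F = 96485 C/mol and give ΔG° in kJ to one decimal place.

As written, Fe³⁺/Fe²⁺ is reduced (cathode) and Br₂/Br⁻ is oxidised (anode), so E°cell = (+0.81) − (+1.09) = -0.28 V.
Balancing electrons gives n = 2.
ΔG° = −nFE° = −(2)(96485)(-0.28) = 54,032 J = +54.0 kJ.

+54.0 kJ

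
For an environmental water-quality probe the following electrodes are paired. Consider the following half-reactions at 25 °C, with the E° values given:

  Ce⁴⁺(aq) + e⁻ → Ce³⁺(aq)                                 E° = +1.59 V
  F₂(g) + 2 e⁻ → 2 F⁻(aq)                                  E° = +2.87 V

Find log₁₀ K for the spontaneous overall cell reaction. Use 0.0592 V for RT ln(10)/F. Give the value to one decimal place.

Cathode: F₂/F⁻; anode: Ce⁴⁺/Ce³⁺. E°cell = +1.28 V, n = 2.
log K = nE°cell / 0.0592 = (2)(+1.28) / 0.0592 = 43.2.

43.2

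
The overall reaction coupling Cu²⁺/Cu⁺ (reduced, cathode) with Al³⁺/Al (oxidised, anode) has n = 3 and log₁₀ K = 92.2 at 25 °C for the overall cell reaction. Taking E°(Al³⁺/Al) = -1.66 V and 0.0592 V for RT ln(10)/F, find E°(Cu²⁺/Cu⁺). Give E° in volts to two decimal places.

E°cell = (0.0592/n)·log K = (0.0592/3)(92.2) = +1.819 V.
Since Cu²⁺/Cu⁺ is the cathode and Al³⁺/Al the anode, E°cell = E°(Cu²⁺/Cu⁺) − E°(Al³⁺/Al).
So E°(Cu²⁺/Cu⁺) = E°cell + E°(Al³⁺/Al) = +1.819 + (-1.66) = +0.16 V.

+0.16 V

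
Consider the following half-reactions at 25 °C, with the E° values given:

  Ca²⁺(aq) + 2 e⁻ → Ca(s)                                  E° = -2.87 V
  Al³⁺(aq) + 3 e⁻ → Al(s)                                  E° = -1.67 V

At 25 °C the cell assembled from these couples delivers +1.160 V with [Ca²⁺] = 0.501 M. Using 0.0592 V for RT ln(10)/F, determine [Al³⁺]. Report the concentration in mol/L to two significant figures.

0.0033 M

Al³⁺/Al is the cathode, Ca²⁺/Ca the anode: E°cell = +1.20 V, n = 6.
Overall reaction: 2 Al³⁺(aq) + 3 Ca(s) → 2 Al(s) + 3 Ca²⁺(aq); Q = [Ca²⁺]^3/[Al³⁺]^2.
From E = E° − (0.0592/n) log Q: log Q = (E° − E)·n/0.0592 = (+1.20 − (+1.160))·6/0.0592 = 4.0541.
So 2·log[Al³⁺] = 3·log(0.501) − log Q = -0.9005 − (4.0541) = -4.9546; log[Al³⁺] = -4.9546 / 2 = -2.4773; [Al³⁺] = 10^(-2.4773) ≈ 0.0033 M.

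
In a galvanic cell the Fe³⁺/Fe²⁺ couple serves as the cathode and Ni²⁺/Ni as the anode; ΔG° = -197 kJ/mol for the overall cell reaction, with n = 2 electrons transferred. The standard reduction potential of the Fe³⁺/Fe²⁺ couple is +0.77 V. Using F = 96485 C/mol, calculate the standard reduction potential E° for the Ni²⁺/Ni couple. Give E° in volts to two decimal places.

E°cell = −ΔG°/(nF) = −(-197×10³)/((2)(96485)) = +1.021 V.
Since Fe³⁺/Fe²⁺ is the cathode and Ni²⁺/Ni the anode, E°cell = E°(Fe³⁺/Fe²⁺) − E°(Ni²⁺/Ni).
So E°(Ni²⁺/Ni) = E°(Fe³⁺/Fe²⁺) − E°cell = (+0.77) − (+1.021) = -0.25 V.

-0.25 V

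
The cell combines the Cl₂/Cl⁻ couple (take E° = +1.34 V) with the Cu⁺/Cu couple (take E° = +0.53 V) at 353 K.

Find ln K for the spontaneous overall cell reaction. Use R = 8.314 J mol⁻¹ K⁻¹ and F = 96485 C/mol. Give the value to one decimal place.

53.3

Cathode: Cl₂/Cl⁻; anode: Cu⁺/Cu. E°cell = (+1.34) − (+0.53) = +0.81 V, with n = 2.
ΔG° = −nFE° = −RT ln K, so ln K = nFE°/(RT) = (2)(96485)(+0.81) / ((8.314)(353)) = 53.259.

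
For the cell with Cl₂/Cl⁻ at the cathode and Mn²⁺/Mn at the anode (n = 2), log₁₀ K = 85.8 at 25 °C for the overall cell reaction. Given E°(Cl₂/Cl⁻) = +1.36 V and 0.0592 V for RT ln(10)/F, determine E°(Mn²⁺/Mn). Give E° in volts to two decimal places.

-1.18 V

E°cell = (0.0592/n)·log K = (0.0592/2)(85.8) = +2.540 V.
Since Cl₂/Cl⁻ is the cathode and Mn²⁺/Mn the anode, E°cell = E°(Cl₂/Cl⁻) − E°(Mn²⁺/Mn).
So E°(Mn²⁺/Mn) = E°(Cl₂/Cl⁻) − E°cell = (+1.36) − (+2.540) = -1.18 V.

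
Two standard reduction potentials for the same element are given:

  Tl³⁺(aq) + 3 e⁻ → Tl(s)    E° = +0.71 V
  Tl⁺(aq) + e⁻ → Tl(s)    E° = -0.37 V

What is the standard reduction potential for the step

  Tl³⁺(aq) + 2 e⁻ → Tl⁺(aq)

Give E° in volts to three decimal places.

Sequential free energies add, so n₃E°₃ = n₁E°₁ + n₂E°₂.
With n₃ = 3, and the known step contributing 1×(-0.37) V, the unknown satisfies 2·E° = 3×(+0.71) − 1×(-0.37) = +2.500.
E° = +2.500 / 2 = +1.250 V.

+1.250 V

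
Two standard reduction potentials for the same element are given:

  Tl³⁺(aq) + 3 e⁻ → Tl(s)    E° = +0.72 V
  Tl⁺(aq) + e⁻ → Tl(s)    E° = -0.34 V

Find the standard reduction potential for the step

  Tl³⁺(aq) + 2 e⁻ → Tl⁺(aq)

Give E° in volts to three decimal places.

Sequential free energies add, so n₃E°₃ = n₁E°₁ + n₂E°₂.
With n₃ = 3, and the known step contributing 1×(-0.34) V, the unknown satisfies 2·E° = 3×(+0.72) − 1×(-0.34) = +2.500.
E° = +2.500 / 2 = +1.250 V.

+1.250 V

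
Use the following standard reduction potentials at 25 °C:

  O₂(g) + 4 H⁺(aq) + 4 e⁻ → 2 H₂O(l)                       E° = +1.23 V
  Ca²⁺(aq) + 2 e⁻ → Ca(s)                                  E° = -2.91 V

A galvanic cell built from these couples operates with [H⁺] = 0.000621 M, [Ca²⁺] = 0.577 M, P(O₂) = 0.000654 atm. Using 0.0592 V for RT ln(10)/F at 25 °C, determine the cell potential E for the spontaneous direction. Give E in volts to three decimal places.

O₂/H₂O is the cathode (higher E°), Ca²⁺/Ca the anode: E°cell = +1.23 − (-2.91) = +4.14 V, n = 4.
Overall: O₂(g) + 4 H⁺(aq) + 2 Ca(s) → 2 H₂O(l) + 2 Ca²⁺(aq)
Q = [Ca²⁺]^2 / (P(O₂)·[H⁺]^4); log Q = 15.534.
E = E° − (0.0592/n) log Q = +4.14 − (0.0592/4)(15.534) = +3.910 V.

+3.910 V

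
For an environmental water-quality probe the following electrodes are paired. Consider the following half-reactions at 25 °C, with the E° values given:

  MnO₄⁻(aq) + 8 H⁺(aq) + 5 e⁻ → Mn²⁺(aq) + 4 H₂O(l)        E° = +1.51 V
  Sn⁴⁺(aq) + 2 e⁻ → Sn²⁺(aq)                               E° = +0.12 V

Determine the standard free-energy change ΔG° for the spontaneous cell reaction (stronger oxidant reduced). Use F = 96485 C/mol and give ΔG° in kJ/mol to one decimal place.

MnO₄⁻/Mn²⁺ (E° = +1.51 V) is the cathode; Sn⁴⁺/Sn²⁺ (E° = +0.12 V) is the anode, so E°cell = +1.39 V.
Balancing electrons gives n = 10 (lcm of 5 and 2).
ΔG° = −nFE° = −(10)(96485)(+1.39) = -1,341,142 J = -1341.1 kJ/mol.

-1341.1 kJ/mol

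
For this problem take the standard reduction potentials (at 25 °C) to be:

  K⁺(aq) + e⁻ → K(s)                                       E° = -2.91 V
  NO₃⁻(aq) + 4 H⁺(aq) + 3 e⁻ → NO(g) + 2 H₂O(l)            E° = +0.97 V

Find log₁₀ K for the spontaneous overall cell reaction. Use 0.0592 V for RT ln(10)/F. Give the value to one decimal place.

Cathode: NO₃⁻/NO; anode: K⁺/K. E°cell = +3.88 V, n = 3.
log K = nE°cell / 0.0592 = (3)(+3.88) / 0.0592 = 196.6.

196.6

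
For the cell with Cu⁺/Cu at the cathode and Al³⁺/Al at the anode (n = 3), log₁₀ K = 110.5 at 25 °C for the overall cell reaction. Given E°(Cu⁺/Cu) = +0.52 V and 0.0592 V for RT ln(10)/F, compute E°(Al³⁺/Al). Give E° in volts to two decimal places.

-1.66 V

E°cell = (0.0592/n)·log K = (0.0592/3)(110.5) = +2.181 V.
Since Cu⁺/Cu is the cathode and Al³⁺/Al the anode, E°cell = E°(Cu⁺/Cu) − E°(Al³⁺/Al).
So E°(Al³⁺/Al) = E°(Cu⁺/Cu) − E°cell = (+0.52) − (+2.181) = -1.66 V.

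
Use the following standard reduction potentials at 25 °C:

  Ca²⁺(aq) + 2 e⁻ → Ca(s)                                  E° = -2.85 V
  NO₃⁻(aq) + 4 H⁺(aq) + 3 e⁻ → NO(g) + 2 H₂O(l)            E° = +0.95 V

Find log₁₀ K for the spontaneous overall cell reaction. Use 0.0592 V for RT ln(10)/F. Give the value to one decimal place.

Cathode: NO₃⁻/NO; anode: Ca²⁺/Ca. E°cell = +3.80 V, n = 6.
log K = nE°cell / 0.0592 = (6)(+3.80) / 0.0592 = 385.1.

385.1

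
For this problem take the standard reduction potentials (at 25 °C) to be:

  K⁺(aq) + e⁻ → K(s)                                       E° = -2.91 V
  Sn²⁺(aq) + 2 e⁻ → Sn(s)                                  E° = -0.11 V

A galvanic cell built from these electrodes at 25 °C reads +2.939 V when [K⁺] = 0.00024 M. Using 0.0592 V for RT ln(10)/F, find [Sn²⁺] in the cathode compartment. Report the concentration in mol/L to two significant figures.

0.0029 M

Sn²⁺/Sn is the cathode, K⁺/K the anode: E°cell = +2.80 V, n = 2.
Overall reaction: Sn²⁺(aq) + 2 K(s) → Sn(s) + 2 K⁺(aq); Q = [K⁺]^2/[Sn²⁺]^1.
From E = E° − (0.0592/n) log Q: log Q = (E° − E)·n/0.0592 = (+2.80 − (+2.939))·2/0.0592 = -4.6959.
So 1·log[Sn²⁺] = 2·log(0.00024) − log Q = -7.2396 − (-4.6959) = -2.5437; [Sn²⁺] = 10^(-2.5437) ≈ 0.0029 M.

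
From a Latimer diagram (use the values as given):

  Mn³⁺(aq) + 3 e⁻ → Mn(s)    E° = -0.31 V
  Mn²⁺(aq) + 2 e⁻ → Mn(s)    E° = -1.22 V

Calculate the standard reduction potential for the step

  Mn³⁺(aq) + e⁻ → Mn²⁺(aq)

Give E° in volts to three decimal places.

+1.510 V

Sequential free energies add, so n₃E°₃ = n₁E°₁ + n₂E°₂.
With n₃ = 3, and the known step contributing 2×(-1.22) V, the unknown satisfies 1·E° = 3×(-0.31) − 2×(-1.22) = +1.510.
E° = +1.510 / 1 = +1.510 V.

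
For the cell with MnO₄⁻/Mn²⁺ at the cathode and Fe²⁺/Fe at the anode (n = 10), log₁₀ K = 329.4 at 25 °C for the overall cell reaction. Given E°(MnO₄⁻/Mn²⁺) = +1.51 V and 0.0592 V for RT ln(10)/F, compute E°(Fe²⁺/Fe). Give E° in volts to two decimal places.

E°cell = (0.0592/n)·log K = (0.0592/10)(329.4) = +1.950 V.
Since MnO₄⁻/Mn²⁺ is the cathode and Fe²⁺/Fe the anode, E°cell = E°(MnO₄⁻/Mn²⁺) − E°(Fe²⁺/Fe).
So E°(Fe²⁺/Fe) = E°(MnO₄⁻/Mn²⁺) − E°cell = (+1.51) − (+1.950) = -0.44 V.

-0.44 V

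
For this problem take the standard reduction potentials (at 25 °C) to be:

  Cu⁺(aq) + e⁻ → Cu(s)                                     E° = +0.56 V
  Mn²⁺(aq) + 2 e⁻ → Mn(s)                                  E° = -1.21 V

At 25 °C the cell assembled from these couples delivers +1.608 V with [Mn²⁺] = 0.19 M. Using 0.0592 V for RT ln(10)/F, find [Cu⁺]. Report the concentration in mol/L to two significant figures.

Cu⁺/Cu is the cathode, Mn²⁺/Mn the anode: E°cell = +1.77 V, n = 2.
Overall reaction: 2 Cu⁺(aq) + Mn(s) → 2 Cu(s) + Mn²⁺(aq); Q = [Mn²⁺]^1/[Cu⁺]^2.
From E = E° − (0.0592/n) log Q: log Q = (E° − E)·n/0.0592 = (+1.77 − (+1.608))·2/0.0592 = 5.4730.
So 2·log[Cu⁺] = 1·log(0.19) − log Q = -0.7212 − (5.4730) = -6.1942; log[Cu⁺] = -6.1942 / 2 = -3.0971; [Cu⁺] = 10^(-3.0971) ≈ 0.00080 M.

0.00080 M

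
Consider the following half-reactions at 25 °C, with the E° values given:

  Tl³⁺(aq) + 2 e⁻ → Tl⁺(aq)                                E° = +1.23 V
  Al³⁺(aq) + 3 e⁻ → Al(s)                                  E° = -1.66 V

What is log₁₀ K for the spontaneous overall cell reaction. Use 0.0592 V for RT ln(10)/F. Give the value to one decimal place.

Cathode: Tl³⁺/Tl⁺; anode: Al³⁺/Al. E°cell = +2.89 V, n = 6.
log K = nE°cell / 0.0592 = (6)(+2.89) / 0.0592 = 292.9.

292.9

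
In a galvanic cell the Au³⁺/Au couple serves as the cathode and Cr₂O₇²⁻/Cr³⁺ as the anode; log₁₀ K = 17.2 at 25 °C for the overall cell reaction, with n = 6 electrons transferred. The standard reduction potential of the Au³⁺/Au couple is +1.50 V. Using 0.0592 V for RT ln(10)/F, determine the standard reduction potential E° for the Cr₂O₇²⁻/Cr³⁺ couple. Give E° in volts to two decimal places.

E°cell = (0.0592/n)·log K = (0.0592/6)(17.2) = +0.170 V.
Since Au³⁺/Au is the cathode and Cr₂O₇²⁻/Cr³⁺ the anode, E°cell = E°(Au³⁺/Au) − E°(Cr₂O₇²⁻/Cr³⁺).
So E°(Cr₂O₇²⁻/Cr³⁺) = E°(Au³⁺/Au) − E°cell = (+1.50) − (+0.170) = +1.33 V.

+1.33 V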